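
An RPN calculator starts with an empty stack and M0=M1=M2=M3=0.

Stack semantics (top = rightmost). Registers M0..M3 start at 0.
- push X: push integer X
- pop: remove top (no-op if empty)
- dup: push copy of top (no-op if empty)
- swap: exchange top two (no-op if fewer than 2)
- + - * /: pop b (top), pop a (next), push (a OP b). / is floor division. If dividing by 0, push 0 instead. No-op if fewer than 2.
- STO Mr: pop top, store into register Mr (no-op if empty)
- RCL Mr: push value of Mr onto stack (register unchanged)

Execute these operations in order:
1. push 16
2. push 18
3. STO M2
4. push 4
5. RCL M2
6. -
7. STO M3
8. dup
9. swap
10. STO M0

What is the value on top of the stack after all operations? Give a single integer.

Answer: 16

Derivation:
After op 1 (push 16): stack=[16] mem=[0,0,0,0]
After op 2 (push 18): stack=[16,18] mem=[0,0,0,0]
After op 3 (STO M2): stack=[16] mem=[0,0,18,0]
After op 4 (push 4): stack=[16,4] mem=[0,0,18,0]
After op 5 (RCL M2): stack=[16,4,18] mem=[0,0,18,0]
After op 6 (-): stack=[16,-14] mem=[0,0,18,0]
After op 7 (STO M3): stack=[16] mem=[0,0,18,-14]
After op 8 (dup): stack=[16,16] mem=[0,0,18,-14]
After op 9 (swap): stack=[16,16] mem=[0,0,18,-14]
After op 10 (STO M0): stack=[16] mem=[16,0,18,-14]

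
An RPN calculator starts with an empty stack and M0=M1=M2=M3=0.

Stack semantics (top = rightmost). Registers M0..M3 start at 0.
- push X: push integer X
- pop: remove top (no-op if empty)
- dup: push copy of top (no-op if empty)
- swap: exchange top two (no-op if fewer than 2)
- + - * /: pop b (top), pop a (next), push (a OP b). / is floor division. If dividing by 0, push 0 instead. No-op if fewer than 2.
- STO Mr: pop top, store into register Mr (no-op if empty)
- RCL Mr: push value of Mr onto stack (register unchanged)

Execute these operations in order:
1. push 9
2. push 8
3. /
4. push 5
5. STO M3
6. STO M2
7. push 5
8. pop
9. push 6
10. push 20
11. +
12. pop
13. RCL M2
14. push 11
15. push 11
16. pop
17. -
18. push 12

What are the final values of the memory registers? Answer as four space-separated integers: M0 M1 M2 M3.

Answer: 0 0 1 5

Derivation:
After op 1 (push 9): stack=[9] mem=[0,0,0,0]
After op 2 (push 8): stack=[9,8] mem=[0,0,0,0]
After op 3 (/): stack=[1] mem=[0,0,0,0]
After op 4 (push 5): stack=[1,5] mem=[0,0,0,0]
After op 5 (STO M3): stack=[1] mem=[0,0,0,5]
After op 6 (STO M2): stack=[empty] mem=[0,0,1,5]
After op 7 (push 5): stack=[5] mem=[0,0,1,5]
After op 8 (pop): stack=[empty] mem=[0,0,1,5]
After op 9 (push 6): stack=[6] mem=[0,0,1,5]
After op 10 (push 20): stack=[6,20] mem=[0,0,1,5]
After op 11 (+): stack=[26] mem=[0,0,1,5]
After op 12 (pop): stack=[empty] mem=[0,0,1,5]
After op 13 (RCL M2): stack=[1] mem=[0,0,1,5]
After op 14 (push 11): stack=[1,11] mem=[0,0,1,5]
After op 15 (push 11): stack=[1,11,11] mem=[0,0,1,5]
After op 16 (pop): stack=[1,11] mem=[0,0,1,5]
After op 17 (-): stack=[-10] mem=[0,0,1,5]
After op 18 (push 12): stack=[-10,12] mem=[0,0,1,5]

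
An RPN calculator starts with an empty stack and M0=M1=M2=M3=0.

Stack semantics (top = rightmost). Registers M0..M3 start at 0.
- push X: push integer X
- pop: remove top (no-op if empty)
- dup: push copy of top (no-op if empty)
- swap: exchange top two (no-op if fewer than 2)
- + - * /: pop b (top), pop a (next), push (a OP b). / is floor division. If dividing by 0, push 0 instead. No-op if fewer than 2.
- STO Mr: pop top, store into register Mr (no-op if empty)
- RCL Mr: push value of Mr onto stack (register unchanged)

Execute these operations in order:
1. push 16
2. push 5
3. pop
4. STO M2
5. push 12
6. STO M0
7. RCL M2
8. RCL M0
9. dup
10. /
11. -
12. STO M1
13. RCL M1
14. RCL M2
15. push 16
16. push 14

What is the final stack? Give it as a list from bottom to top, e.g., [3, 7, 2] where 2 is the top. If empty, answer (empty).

Answer: [15, 16, 16, 14]

Derivation:
After op 1 (push 16): stack=[16] mem=[0,0,0,0]
After op 2 (push 5): stack=[16,5] mem=[0,0,0,0]
After op 3 (pop): stack=[16] mem=[0,0,0,0]
After op 4 (STO M2): stack=[empty] mem=[0,0,16,0]
After op 5 (push 12): stack=[12] mem=[0,0,16,0]
After op 6 (STO M0): stack=[empty] mem=[12,0,16,0]
After op 7 (RCL M2): stack=[16] mem=[12,0,16,0]
After op 8 (RCL M0): stack=[16,12] mem=[12,0,16,0]
After op 9 (dup): stack=[16,12,12] mem=[12,0,16,0]
After op 10 (/): stack=[16,1] mem=[12,0,16,0]
After op 11 (-): stack=[15] mem=[12,0,16,0]
After op 12 (STO M1): stack=[empty] mem=[12,15,16,0]
After op 13 (RCL M1): stack=[15] mem=[12,15,16,0]
After op 14 (RCL M2): stack=[15,16] mem=[12,15,16,0]
After op 15 (push 16): stack=[15,16,16] mem=[12,15,16,0]
After op 16 (push 14): stack=[15,16,16,14] mem=[12,15,16,0]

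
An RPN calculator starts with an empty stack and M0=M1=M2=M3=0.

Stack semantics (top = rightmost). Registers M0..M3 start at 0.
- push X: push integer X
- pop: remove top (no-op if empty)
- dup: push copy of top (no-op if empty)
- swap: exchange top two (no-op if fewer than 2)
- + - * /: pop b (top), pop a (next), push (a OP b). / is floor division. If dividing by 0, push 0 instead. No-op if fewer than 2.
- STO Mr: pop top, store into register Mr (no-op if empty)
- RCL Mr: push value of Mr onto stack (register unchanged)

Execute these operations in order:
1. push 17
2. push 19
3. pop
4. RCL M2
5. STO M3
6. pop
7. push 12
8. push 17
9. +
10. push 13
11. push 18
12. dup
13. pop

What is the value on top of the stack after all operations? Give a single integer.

Answer: 18

Derivation:
After op 1 (push 17): stack=[17] mem=[0,0,0,0]
After op 2 (push 19): stack=[17,19] mem=[0,0,0,0]
After op 3 (pop): stack=[17] mem=[0,0,0,0]
After op 4 (RCL M2): stack=[17,0] mem=[0,0,0,0]
After op 5 (STO M3): stack=[17] mem=[0,0,0,0]
After op 6 (pop): stack=[empty] mem=[0,0,0,0]
After op 7 (push 12): stack=[12] mem=[0,0,0,0]
After op 8 (push 17): stack=[12,17] mem=[0,0,0,0]
After op 9 (+): stack=[29] mem=[0,0,0,0]
After op 10 (push 13): stack=[29,13] mem=[0,0,0,0]
After op 11 (push 18): stack=[29,13,18] mem=[0,0,0,0]
After op 12 (dup): stack=[29,13,18,18] mem=[0,0,0,0]
After op 13 (pop): stack=[29,13,18] mem=[0,0,0,0]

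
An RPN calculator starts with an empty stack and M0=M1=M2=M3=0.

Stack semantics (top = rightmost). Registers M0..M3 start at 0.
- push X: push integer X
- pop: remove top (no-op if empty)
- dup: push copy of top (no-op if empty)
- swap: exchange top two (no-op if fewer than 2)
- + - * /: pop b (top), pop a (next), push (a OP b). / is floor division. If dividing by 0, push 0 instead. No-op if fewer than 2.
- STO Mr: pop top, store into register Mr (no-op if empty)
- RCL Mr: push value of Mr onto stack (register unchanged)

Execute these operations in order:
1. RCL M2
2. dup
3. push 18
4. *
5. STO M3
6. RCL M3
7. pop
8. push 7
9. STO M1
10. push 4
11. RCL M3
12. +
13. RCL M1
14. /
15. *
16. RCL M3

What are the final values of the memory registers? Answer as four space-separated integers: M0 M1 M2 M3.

After op 1 (RCL M2): stack=[0] mem=[0,0,0,0]
After op 2 (dup): stack=[0,0] mem=[0,0,0,0]
After op 3 (push 18): stack=[0,0,18] mem=[0,0,0,0]
After op 4 (*): stack=[0,0] mem=[0,0,0,0]
After op 5 (STO M3): stack=[0] mem=[0,0,0,0]
After op 6 (RCL M3): stack=[0,0] mem=[0,0,0,0]
After op 7 (pop): stack=[0] mem=[0,0,0,0]
After op 8 (push 7): stack=[0,7] mem=[0,0,0,0]
After op 9 (STO M1): stack=[0] mem=[0,7,0,0]
After op 10 (push 4): stack=[0,4] mem=[0,7,0,0]
After op 11 (RCL M3): stack=[0,4,0] mem=[0,7,0,0]
After op 12 (+): stack=[0,4] mem=[0,7,0,0]
After op 13 (RCL M1): stack=[0,4,7] mem=[0,7,0,0]
After op 14 (/): stack=[0,0] mem=[0,7,0,0]
After op 15 (*): stack=[0] mem=[0,7,0,0]
After op 16 (RCL M3): stack=[0,0] mem=[0,7,0,0]

Answer: 0 7 0 0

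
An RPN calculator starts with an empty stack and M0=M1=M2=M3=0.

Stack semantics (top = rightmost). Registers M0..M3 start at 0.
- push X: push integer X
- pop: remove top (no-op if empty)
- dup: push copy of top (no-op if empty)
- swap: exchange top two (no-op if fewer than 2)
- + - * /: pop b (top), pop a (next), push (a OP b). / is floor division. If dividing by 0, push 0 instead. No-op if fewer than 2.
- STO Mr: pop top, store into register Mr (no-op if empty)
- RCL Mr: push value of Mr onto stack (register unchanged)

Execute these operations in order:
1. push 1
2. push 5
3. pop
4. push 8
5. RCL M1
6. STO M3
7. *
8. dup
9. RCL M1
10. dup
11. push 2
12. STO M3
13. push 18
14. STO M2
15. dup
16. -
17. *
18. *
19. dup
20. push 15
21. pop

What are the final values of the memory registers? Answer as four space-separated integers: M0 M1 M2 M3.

Answer: 0 0 18 2

Derivation:
After op 1 (push 1): stack=[1] mem=[0,0,0,0]
After op 2 (push 5): stack=[1,5] mem=[0,0,0,0]
After op 3 (pop): stack=[1] mem=[0,0,0,0]
After op 4 (push 8): stack=[1,8] mem=[0,0,0,0]
After op 5 (RCL M1): stack=[1,8,0] mem=[0,0,0,0]
After op 6 (STO M3): stack=[1,8] mem=[0,0,0,0]
After op 7 (*): stack=[8] mem=[0,0,0,0]
After op 8 (dup): stack=[8,8] mem=[0,0,0,0]
After op 9 (RCL M1): stack=[8,8,0] mem=[0,0,0,0]
After op 10 (dup): stack=[8,8,0,0] mem=[0,0,0,0]
After op 11 (push 2): stack=[8,8,0,0,2] mem=[0,0,0,0]
After op 12 (STO M3): stack=[8,8,0,0] mem=[0,0,0,2]
After op 13 (push 18): stack=[8,8,0,0,18] mem=[0,0,0,2]
After op 14 (STO M2): stack=[8,8,0,0] mem=[0,0,18,2]
After op 15 (dup): stack=[8,8,0,0,0] mem=[0,0,18,2]
After op 16 (-): stack=[8,8,0,0] mem=[0,0,18,2]
After op 17 (*): stack=[8,8,0] mem=[0,0,18,2]
After op 18 (*): stack=[8,0] mem=[0,0,18,2]
After op 19 (dup): stack=[8,0,0] mem=[0,0,18,2]
After op 20 (push 15): stack=[8,0,0,15] mem=[0,0,18,2]
After op 21 (pop): stack=[8,0,0] mem=[0,0,18,2]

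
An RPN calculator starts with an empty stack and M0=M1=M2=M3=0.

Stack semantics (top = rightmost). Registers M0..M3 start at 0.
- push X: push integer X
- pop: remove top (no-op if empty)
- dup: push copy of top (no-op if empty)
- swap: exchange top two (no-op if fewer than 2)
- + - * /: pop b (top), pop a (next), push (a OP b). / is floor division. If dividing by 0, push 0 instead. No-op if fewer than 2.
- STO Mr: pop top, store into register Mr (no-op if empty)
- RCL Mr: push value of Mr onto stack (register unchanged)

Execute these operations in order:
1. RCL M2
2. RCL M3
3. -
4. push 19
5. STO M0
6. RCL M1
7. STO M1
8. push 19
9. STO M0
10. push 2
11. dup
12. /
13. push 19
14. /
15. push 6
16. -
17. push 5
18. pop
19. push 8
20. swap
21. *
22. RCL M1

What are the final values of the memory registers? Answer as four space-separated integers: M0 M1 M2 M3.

Answer: 19 0 0 0

Derivation:
After op 1 (RCL M2): stack=[0] mem=[0,0,0,0]
After op 2 (RCL M3): stack=[0,0] mem=[0,0,0,0]
After op 3 (-): stack=[0] mem=[0,0,0,0]
After op 4 (push 19): stack=[0,19] mem=[0,0,0,0]
After op 5 (STO M0): stack=[0] mem=[19,0,0,0]
After op 6 (RCL M1): stack=[0,0] mem=[19,0,0,0]
After op 7 (STO M1): stack=[0] mem=[19,0,0,0]
After op 8 (push 19): stack=[0,19] mem=[19,0,0,0]
After op 9 (STO M0): stack=[0] mem=[19,0,0,0]
After op 10 (push 2): stack=[0,2] mem=[19,0,0,0]
After op 11 (dup): stack=[0,2,2] mem=[19,0,0,0]
After op 12 (/): stack=[0,1] mem=[19,0,0,0]
After op 13 (push 19): stack=[0,1,19] mem=[19,0,0,0]
After op 14 (/): stack=[0,0] mem=[19,0,0,0]
After op 15 (push 6): stack=[0,0,6] mem=[19,0,0,0]
After op 16 (-): stack=[0,-6] mem=[19,0,0,0]
After op 17 (push 5): stack=[0,-6,5] mem=[19,0,0,0]
After op 18 (pop): stack=[0,-6] mem=[19,0,0,0]
After op 19 (push 8): stack=[0,-6,8] mem=[19,0,0,0]
After op 20 (swap): stack=[0,8,-6] mem=[19,0,0,0]
After op 21 (*): stack=[0,-48] mem=[19,0,0,0]
After op 22 (RCL M1): stack=[0,-48,0] mem=[19,0,0,0]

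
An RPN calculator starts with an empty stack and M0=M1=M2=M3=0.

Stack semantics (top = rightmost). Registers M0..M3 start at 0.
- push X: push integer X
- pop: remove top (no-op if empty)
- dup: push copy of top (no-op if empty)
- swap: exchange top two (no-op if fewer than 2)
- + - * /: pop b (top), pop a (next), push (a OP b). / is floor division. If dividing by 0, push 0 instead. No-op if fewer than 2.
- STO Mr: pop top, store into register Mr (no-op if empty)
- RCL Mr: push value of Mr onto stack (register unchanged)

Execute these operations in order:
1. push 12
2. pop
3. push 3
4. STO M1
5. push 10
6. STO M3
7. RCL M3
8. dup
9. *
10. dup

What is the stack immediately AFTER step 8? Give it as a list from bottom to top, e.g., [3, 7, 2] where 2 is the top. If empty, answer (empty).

After op 1 (push 12): stack=[12] mem=[0,0,0,0]
After op 2 (pop): stack=[empty] mem=[0,0,0,0]
After op 3 (push 3): stack=[3] mem=[0,0,0,0]
After op 4 (STO M1): stack=[empty] mem=[0,3,0,0]
After op 5 (push 10): stack=[10] mem=[0,3,0,0]
After op 6 (STO M3): stack=[empty] mem=[0,3,0,10]
After op 7 (RCL M3): stack=[10] mem=[0,3,0,10]
After op 8 (dup): stack=[10,10] mem=[0,3,0,10]

[10, 10]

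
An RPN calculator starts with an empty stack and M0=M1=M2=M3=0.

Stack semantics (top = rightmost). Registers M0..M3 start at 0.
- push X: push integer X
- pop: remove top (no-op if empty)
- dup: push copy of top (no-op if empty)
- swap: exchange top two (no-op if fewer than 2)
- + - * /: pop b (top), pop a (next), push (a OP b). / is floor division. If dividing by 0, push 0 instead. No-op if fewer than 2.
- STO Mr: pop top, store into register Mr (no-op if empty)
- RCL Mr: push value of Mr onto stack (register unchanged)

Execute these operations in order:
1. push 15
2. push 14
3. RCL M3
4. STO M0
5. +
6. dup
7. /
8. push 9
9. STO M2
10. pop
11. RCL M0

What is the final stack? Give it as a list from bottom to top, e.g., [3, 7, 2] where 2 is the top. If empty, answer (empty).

Answer: [0]

Derivation:
After op 1 (push 15): stack=[15] mem=[0,0,0,0]
After op 2 (push 14): stack=[15,14] mem=[0,0,0,0]
After op 3 (RCL M3): stack=[15,14,0] mem=[0,0,0,0]
After op 4 (STO M0): stack=[15,14] mem=[0,0,0,0]
After op 5 (+): stack=[29] mem=[0,0,0,0]
After op 6 (dup): stack=[29,29] mem=[0,0,0,0]
After op 7 (/): stack=[1] mem=[0,0,0,0]
After op 8 (push 9): stack=[1,9] mem=[0,0,0,0]
After op 9 (STO M2): stack=[1] mem=[0,0,9,0]
After op 10 (pop): stack=[empty] mem=[0,0,9,0]
After op 11 (RCL M0): stack=[0] mem=[0,0,9,0]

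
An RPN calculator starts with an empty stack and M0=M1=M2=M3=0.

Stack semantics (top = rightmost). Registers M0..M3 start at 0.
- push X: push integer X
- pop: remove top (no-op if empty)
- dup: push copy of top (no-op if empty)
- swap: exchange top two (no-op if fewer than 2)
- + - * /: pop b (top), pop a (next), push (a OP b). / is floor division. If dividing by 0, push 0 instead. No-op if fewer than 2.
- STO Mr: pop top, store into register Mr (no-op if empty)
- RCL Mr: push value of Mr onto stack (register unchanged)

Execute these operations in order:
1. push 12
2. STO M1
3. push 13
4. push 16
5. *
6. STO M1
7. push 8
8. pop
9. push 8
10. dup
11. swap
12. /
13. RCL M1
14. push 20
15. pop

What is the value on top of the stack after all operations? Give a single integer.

Answer: 208

Derivation:
After op 1 (push 12): stack=[12] mem=[0,0,0,0]
After op 2 (STO M1): stack=[empty] mem=[0,12,0,0]
After op 3 (push 13): stack=[13] mem=[0,12,0,0]
After op 4 (push 16): stack=[13,16] mem=[0,12,0,0]
After op 5 (*): stack=[208] mem=[0,12,0,0]
After op 6 (STO M1): stack=[empty] mem=[0,208,0,0]
After op 7 (push 8): stack=[8] mem=[0,208,0,0]
After op 8 (pop): stack=[empty] mem=[0,208,0,0]
After op 9 (push 8): stack=[8] mem=[0,208,0,0]
After op 10 (dup): stack=[8,8] mem=[0,208,0,0]
After op 11 (swap): stack=[8,8] mem=[0,208,0,0]
After op 12 (/): stack=[1] mem=[0,208,0,0]
After op 13 (RCL M1): stack=[1,208] mem=[0,208,0,0]
After op 14 (push 20): stack=[1,208,20] mem=[0,208,0,0]
After op 15 (pop): stack=[1,208] mem=[0,208,0,0]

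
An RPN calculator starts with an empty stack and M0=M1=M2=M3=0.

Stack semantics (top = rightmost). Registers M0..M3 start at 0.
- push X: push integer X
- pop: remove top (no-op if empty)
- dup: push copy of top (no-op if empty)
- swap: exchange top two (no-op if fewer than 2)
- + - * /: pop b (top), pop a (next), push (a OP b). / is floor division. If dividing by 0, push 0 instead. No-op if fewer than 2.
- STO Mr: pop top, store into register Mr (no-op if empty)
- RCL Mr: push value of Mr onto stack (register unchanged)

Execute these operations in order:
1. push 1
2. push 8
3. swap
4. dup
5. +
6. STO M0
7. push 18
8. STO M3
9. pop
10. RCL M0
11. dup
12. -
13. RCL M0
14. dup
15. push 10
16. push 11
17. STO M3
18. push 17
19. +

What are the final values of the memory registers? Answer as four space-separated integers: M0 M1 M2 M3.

After op 1 (push 1): stack=[1] mem=[0,0,0,0]
After op 2 (push 8): stack=[1,8] mem=[0,0,0,0]
After op 3 (swap): stack=[8,1] mem=[0,0,0,0]
After op 4 (dup): stack=[8,1,1] mem=[0,0,0,0]
After op 5 (+): stack=[8,2] mem=[0,0,0,0]
After op 6 (STO M0): stack=[8] mem=[2,0,0,0]
After op 7 (push 18): stack=[8,18] mem=[2,0,0,0]
After op 8 (STO M3): stack=[8] mem=[2,0,0,18]
After op 9 (pop): stack=[empty] mem=[2,0,0,18]
After op 10 (RCL M0): stack=[2] mem=[2,0,0,18]
After op 11 (dup): stack=[2,2] mem=[2,0,0,18]
After op 12 (-): stack=[0] mem=[2,0,0,18]
After op 13 (RCL M0): stack=[0,2] mem=[2,0,0,18]
After op 14 (dup): stack=[0,2,2] mem=[2,0,0,18]
After op 15 (push 10): stack=[0,2,2,10] mem=[2,0,0,18]
After op 16 (push 11): stack=[0,2,2,10,11] mem=[2,0,0,18]
After op 17 (STO M3): stack=[0,2,2,10] mem=[2,0,0,11]
After op 18 (push 17): stack=[0,2,2,10,17] mem=[2,0,0,11]
After op 19 (+): stack=[0,2,2,27] mem=[2,0,0,11]

Answer: 2 0 0 11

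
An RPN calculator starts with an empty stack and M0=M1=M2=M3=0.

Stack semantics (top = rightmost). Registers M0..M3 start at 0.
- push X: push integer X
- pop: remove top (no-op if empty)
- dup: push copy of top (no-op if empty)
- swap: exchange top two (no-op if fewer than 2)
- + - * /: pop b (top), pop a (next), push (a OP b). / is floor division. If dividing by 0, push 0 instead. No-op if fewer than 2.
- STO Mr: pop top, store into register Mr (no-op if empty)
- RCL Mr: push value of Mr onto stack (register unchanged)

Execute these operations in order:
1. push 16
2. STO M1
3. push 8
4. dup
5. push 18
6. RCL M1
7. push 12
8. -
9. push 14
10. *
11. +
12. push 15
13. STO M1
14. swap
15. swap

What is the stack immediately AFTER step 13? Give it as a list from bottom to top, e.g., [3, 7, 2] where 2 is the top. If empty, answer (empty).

After op 1 (push 16): stack=[16] mem=[0,0,0,0]
After op 2 (STO M1): stack=[empty] mem=[0,16,0,0]
After op 3 (push 8): stack=[8] mem=[0,16,0,0]
After op 4 (dup): stack=[8,8] mem=[0,16,0,0]
After op 5 (push 18): stack=[8,8,18] mem=[0,16,0,0]
After op 6 (RCL M1): stack=[8,8,18,16] mem=[0,16,0,0]
After op 7 (push 12): stack=[8,8,18,16,12] mem=[0,16,0,0]
After op 8 (-): stack=[8,8,18,4] mem=[0,16,0,0]
After op 9 (push 14): stack=[8,8,18,4,14] mem=[0,16,0,0]
After op 10 (*): stack=[8,8,18,56] mem=[0,16,0,0]
After op 11 (+): stack=[8,8,74] mem=[0,16,0,0]
After op 12 (push 15): stack=[8,8,74,15] mem=[0,16,0,0]
After op 13 (STO M1): stack=[8,8,74] mem=[0,15,0,0]

[8, 8, 74]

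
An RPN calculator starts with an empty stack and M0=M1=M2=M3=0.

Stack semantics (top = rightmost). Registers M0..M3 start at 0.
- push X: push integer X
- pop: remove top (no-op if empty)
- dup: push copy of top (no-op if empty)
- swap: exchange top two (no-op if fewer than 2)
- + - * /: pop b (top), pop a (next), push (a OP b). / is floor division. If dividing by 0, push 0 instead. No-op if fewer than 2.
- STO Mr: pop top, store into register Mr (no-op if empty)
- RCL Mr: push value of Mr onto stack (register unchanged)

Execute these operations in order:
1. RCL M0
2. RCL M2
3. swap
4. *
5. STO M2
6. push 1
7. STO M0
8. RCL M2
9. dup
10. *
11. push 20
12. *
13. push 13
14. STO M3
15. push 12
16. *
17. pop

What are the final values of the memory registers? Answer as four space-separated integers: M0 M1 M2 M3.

After op 1 (RCL M0): stack=[0] mem=[0,0,0,0]
After op 2 (RCL M2): stack=[0,0] mem=[0,0,0,0]
After op 3 (swap): stack=[0,0] mem=[0,0,0,0]
After op 4 (*): stack=[0] mem=[0,0,0,0]
After op 5 (STO M2): stack=[empty] mem=[0,0,0,0]
After op 6 (push 1): stack=[1] mem=[0,0,0,0]
After op 7 (STO M0): stack=[empty] mem=[1,0,0,0]
After op 8 (RCL M2): stack=[0] mem=[1,0,0,0]
After op 9 (dup): stack=[0,0] mem=[1,0,0,0]
After op 10 (*): stack=[0] mem=[1,0,0,0]
After op 11 (push 20): stack=[0,20] mem=[1,0,0,0]
After op 12 (*): stack=[0] mem=[1,0,0,0]
After op 13 (push 13): stack=[0,13] mem=[1,0,0,0]
After op 14 (STO M3): stack=[0] mem=[1,0,0,13]
After op 15 (push 12): stack=[0,12] mem=[1,0,0,13]
After op 16 (*): stack=[0] mem=[1,0,0,13]
After op 17 (pop): stack=[empty] mem=[1,0,0,13]

Answer: 1 0 0 13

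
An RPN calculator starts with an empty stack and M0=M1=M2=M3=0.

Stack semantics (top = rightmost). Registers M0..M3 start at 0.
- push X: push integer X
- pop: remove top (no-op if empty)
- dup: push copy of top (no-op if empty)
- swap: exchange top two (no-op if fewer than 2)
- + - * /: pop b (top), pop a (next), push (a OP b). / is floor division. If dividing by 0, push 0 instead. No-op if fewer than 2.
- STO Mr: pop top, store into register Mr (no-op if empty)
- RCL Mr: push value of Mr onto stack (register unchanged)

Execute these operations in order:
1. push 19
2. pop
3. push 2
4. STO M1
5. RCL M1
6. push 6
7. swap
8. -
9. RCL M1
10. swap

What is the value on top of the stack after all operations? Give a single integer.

After op 1 (push 19): stack=[19] mem=[0,0,0,0]
After op 2 (pop): stack=[empty] mem=[0,0,0,0]
After op 3 (push 2): stack=[2] mem=[0,0,0,0]
After op 4 (STO M1): stack=[empty] mem=[0,2,0,0]
After op 5 (RCL M1): stack=[2] mem=[0,2,0,0]
After op 6 (push 6): stack=[2,6] mem=[0,2,0,0]
After op 7 (swap): stack=[6,2] mem=[0,2,0,0]
After op 8 (-): stack=[4] mem=[0,2,0,0]
After op 9 (RCL M1): stack=[4,2] mem=[0,2,0,0]
After op 10 (swap): stack=[2,4] mem=[0,2,0,0]

Answer: 4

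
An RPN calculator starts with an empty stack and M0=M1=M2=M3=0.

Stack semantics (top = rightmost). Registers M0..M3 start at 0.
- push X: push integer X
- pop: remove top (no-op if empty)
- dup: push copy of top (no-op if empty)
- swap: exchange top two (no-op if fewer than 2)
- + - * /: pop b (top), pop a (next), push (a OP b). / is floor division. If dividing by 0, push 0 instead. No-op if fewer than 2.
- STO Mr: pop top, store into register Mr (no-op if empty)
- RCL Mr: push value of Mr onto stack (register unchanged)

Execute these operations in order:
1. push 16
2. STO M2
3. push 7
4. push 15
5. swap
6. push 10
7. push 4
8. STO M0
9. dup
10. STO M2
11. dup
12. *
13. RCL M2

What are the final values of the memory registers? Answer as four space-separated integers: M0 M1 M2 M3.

Answer: 4 0 10 0

Derivation:
After op 1 (push 16): stack=[16] mem=[0,0,0,0]
After op 2 (STO M2): stack=[empty] mem=[0,0,16,0]
After op 3 (push 7): stack=[7] mem=[0,0,16,0]
After op 4 (push 15): stack=[7,15] mem=[0,0,16,0]
After op 5 (swap): stack=[15,7] mem=[0,0,16,0]
After op 6 (push 10): stack=[15,7,10] mem=[0,0,16,0]
After op 7 (push 4): stack=[15,7,10,4] mem=[0,0,16,0]
After op 8 (STO M0): stack=[15,7,10] mem=[4,0,16,0]
After op 9 (dup): stack=[15,7,10,10] mem=[4,0,16,0]
After op 10 (STO M2): stack=[15,7,10] mem=[4,0,10,0]
After op 11 (dup): stack=[15,7,10,10] mem=[4,0,10,0]
After op 12 (*): stack=[15,7,100] mem=[4,0,10,0]
After op 13 (RCL M2): stack=[15,7,100,10] mem=[4,0,10,0]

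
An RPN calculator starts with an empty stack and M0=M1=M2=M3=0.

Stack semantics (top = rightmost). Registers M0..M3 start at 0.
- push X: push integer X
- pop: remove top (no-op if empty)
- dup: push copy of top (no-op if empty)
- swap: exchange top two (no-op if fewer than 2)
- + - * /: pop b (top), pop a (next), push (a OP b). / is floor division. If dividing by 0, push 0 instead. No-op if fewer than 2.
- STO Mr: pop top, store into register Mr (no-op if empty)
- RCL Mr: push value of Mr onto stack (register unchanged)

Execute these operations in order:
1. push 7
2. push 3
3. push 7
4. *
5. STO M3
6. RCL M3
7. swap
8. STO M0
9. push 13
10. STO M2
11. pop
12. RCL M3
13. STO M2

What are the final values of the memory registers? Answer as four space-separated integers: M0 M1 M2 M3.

Answer: 7 0 21 21

Derivation:
After op 1 (push 7): stack=[7] mem=[0,0,0,0]
After op 2 (push 3): stack=[7,3] mem=[0,0,0,0]
After op 3 (push 7): stack=[7,3,7] mem=[0,0,0,0]
After op 4 (*): stack=[7,21] mem=[0,0,0,0]
After op 5 (STO M3): stack=[7] mem=[0,0,0,21]
After op 6 (RCL M3): stack=[7,21] mem=[0,0,0,21]
After op 7 (swap): stack=[21,7] mem=[0,0,0,21]
After op 8 (STO M0): stack=[21] mem=[7,0,0,21]
After op 9 (push 13): stack=[21,13] mem=[7,0,0,21]
After op 10 (STO M2): stack=[21] mem=[7,0,13,21]
After op 11 (pop): stack=[empty] mem=[7,0,13,21]
After op 12 (RCL M3): stack=[21] mem=[7,0,13,21]
After op 13 (STO M2): stack=[empty] mem=[7,0,21,21]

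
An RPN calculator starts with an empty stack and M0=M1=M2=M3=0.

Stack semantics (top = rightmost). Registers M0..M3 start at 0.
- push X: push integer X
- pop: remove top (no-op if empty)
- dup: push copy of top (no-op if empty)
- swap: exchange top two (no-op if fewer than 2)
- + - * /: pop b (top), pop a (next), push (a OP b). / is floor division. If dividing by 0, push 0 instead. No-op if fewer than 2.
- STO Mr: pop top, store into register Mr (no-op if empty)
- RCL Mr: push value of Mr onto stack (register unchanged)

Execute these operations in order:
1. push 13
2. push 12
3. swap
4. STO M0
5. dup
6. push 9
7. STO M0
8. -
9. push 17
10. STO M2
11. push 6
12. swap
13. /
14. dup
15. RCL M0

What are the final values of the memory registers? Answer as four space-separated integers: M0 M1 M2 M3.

Answer: 9 0 17 0

Derivation:
After op 1 (push 13): stack=[13] mem=[0,0,0,0]
After op 2 (push 12): stack=[13,12] mem=[0,0,0,0]
After op 3 (swap): stack=[12,13] mem=[0,0,0,0]
After op 4 (STO M0): stack=[12] mem=[13,0,0,0]
After op 5 (dup): stack=[12,12] mem=[13,0,0,0]
After op 6 (push 9): stack=[12,12,9] mem=[13,0,0,0]
After op 7 (STO M0): stack=[12,12] mem=[9,0,0,0]
After op 8 (-): stack=[0] mem=[9,0,0,0]
After op 9 (push 17): stack=[0,17] mem=[9,0,0,0]
After op 10 (STO M2): stack=[0] mem=[9,0,17,0]
After op 11 (push 6): stack=[0,6] mem=[9,0,17,0]
After op 12 (swap): stack=[6,0] mem=[9,0,17,0]
After op 13 (/): stack=[0] mem=[9,0,17,0]
After op 14 (dup): stack=[0,0] mem=[9,0,17,0]
After op 15 (RCL M0): stack=[0,0,9] mem=[9,0,17,0]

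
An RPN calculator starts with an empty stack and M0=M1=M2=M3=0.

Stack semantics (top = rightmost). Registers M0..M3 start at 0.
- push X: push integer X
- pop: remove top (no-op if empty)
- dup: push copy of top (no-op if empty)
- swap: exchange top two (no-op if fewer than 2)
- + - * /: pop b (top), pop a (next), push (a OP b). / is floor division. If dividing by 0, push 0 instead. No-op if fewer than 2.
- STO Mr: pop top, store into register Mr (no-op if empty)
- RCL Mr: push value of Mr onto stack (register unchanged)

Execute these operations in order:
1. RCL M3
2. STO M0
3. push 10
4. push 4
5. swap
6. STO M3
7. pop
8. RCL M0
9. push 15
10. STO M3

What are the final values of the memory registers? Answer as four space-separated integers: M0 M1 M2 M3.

After op 1 (RCL M3): stack=[0] mem=[0,0,0,0]
After op 2 (STO M0): stack=[empty] mem=[0,0,0,0]
After op 3 (push 10): stack=[10] mem=[0,0,0,0]
After op 4 (push 4): stack=[10,4] mem=[0,0,0,0]
After op 5 (swap): stack=[4,10] mem=[0,0,0,0]
After op 6 (STO M3): stack=[4] mem=[0,0,0,10]
After op 7 (pop): stack=[empty] mem=[0,0,0,10]
After op 8 (RCL M0): stack=[0] mem=[0,0,0,10]
After op 9 (push 15): stack=[0,15] mem=[0,0,0,10]
After op 10 (STO M3): stack=[0] mem=[0,0,0,15]

Answer: 0 0 0 15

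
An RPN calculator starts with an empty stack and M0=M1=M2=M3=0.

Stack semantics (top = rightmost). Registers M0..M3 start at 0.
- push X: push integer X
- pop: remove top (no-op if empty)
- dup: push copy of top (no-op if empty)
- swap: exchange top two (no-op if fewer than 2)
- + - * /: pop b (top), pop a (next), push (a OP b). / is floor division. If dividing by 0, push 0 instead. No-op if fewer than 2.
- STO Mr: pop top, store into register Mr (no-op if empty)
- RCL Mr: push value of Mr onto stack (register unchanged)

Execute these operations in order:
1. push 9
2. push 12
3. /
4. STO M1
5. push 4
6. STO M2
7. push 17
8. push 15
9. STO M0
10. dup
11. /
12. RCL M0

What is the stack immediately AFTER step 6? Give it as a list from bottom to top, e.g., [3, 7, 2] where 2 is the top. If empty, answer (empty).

After op 1 (push 9): stack=[9] mem=[0,0,0,0]
After op 2 (push 12): stack=[9,12] mem=[0,0,0,0]
After op 3 (/): stack=[0] mem=[0,0,0,0]
After op 4 (STO M1): stack=[empty] mem=[0,0,0,0]
After op 5 (push 4): stack=[4] mem=[0,0,0,0]
After op 6 (STO M2): stack=[empty] mem=[0,0,4,0]

(empty)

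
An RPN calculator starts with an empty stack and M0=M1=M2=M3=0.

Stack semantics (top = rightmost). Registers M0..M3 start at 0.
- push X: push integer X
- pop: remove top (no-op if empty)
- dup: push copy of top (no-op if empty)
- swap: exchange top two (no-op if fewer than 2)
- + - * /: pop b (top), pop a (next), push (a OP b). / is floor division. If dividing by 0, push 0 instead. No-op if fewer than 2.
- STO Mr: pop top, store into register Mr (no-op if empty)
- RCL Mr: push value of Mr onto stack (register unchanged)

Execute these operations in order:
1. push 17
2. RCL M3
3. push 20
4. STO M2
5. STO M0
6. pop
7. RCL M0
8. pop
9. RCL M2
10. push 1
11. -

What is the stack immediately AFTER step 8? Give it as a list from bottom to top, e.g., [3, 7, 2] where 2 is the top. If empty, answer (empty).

After op 1 (push 17): stack=[17] mem=[0,0,0,0]
After op 2 (RCL M3): stack=[17,0] mem=[0,0,0,0]
After op 3 (push 20): stack=[17,0,20] mem=[0,0,0,0]
After op 4 (STO M2): stack=[17,0] mem=[0,0,20,0]
After op 5 (STO M0): stack=[17] mem=[0,0,20,0]
After op 6 (pop): stack=[empty] mem=[0,0,20,0]
After op 7 (RCL M0): stack=[0] mem=[0,0,20,0]
After op 8 (pop): stack=[empty] mem=[0,0,20,0]

(empty)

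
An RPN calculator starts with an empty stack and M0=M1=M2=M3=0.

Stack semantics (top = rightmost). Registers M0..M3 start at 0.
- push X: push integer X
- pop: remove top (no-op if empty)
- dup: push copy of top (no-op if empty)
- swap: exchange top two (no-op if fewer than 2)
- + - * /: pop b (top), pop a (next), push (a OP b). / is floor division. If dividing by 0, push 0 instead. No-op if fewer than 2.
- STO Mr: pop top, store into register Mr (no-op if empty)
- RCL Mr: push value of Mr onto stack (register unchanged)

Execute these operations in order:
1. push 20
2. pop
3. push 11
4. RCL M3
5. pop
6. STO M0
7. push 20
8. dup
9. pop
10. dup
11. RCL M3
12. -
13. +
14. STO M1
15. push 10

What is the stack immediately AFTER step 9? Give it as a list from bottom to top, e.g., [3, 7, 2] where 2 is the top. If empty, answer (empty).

After op 1 (push 20): stack=[20] mem=[0,0,0,0]
After op 2 (pop): stack=[empty] mem=[0,0,0,0]
After op 3 (push 11): stack=[11] mem=[0,0,0,0]
After op 4 (RCL M3): stack=[11,0] mem=[0,0,0,0]
After op 5 (pop): stack=[11] mem=[0,0,0,0]
After op 6 (STO M0): stack=[empty] mem=[11,0,0,0]
After op 7 (push 20): stack=[20] mem=[11,0,0,0]
After op 8 (dup): stack=[20,20] mem=[11,0,0,0]
After op 9 (pop): stack=[20] mem=[11,0,0,0]

[20]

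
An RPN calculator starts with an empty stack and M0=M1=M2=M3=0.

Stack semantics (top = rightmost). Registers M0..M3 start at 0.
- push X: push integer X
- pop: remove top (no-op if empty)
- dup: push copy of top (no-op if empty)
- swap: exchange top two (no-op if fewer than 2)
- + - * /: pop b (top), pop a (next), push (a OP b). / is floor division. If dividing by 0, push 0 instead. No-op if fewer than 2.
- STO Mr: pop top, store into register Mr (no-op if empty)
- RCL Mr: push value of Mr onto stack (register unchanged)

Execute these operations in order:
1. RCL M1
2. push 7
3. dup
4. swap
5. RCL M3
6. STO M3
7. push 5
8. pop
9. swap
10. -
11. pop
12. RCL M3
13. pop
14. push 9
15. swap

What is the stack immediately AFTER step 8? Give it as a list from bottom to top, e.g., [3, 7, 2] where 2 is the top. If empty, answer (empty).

After op 1 (RCL M1): stack=[0] mem=[0,0,0,0]
After op 2 (push 7): stack=[0,7] mem=[0,0,0,0]
After op 3 (dup): stack=[0,7,7] mem=[0,0,0,0]
After op 4 (swap): stack=[0,7,7] mem=[0,0,0,0]
After op 5 (RCL M3): stack=[0,7,7,0] mem=[0,0,0,0]
After op 6 (STO M3): stack=[0,7,7] mem=[0,0,0,0]
After op 7 (push 5): stack=[0,7,7,5] mem=[0,0,0,0]
After op 8 (pop): stack=[0,7,7] mem=[0,0,0,0]

[0, 7, 7]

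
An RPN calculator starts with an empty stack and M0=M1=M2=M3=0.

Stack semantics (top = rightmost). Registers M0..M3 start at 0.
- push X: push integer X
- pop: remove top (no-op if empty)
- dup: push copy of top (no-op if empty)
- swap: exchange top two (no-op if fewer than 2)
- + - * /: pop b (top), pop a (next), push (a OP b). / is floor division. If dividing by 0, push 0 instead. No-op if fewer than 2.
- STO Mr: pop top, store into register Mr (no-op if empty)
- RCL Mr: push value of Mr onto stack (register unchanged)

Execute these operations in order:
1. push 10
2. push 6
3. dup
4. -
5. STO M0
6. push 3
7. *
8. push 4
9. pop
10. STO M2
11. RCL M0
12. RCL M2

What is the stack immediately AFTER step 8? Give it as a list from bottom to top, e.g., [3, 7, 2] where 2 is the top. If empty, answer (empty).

After op 1 (push 10): stack=[10] mem=[0,0,0,0]
After op 2 (push 6): stack=[10,6] mem=[0,0,0,0]
After op 3 (dup): stack=[10,6,6] mem=[0,0,0,0]
After op 4 (-): stack=[10,0] mem=[0,0,0,0]
After op 5 (STO M0): stack=[10] mem=[0,0,0,0]
After op 6 (push 3): stack=[10,3] mem=[0,0,0,0]
After op 7 (*): stack=[30] mem=[0,0,0,0]
After op 8 (push 4): stack=[30,4] mem=[0,0,0,0]

[30, 4]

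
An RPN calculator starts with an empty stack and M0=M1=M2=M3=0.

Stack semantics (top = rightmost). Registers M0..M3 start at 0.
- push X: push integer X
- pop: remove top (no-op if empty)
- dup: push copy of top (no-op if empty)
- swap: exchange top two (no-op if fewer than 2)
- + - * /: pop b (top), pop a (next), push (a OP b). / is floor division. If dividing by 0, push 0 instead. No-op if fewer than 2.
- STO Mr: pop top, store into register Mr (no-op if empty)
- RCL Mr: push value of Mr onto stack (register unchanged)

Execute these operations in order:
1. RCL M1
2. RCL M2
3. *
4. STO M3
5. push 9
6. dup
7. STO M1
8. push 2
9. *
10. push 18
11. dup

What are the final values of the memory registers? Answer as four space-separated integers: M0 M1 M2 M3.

Answer: 0 9 0 0

Derivation:
After op 1 (RCL M1): stack=[0] mem=[0,0,0,0]
After op 2 (RCL M2): stack=[0,0] mem=[0,0,0,0]
After op 3 (*): stack=[0] mem=[0,0,0,0]
After op 4 (STO M3): stack=[empty] mem=[0,0,0,0]
After op 5 (push 9): stack=[9] mem=[0,0,0,0]
After op 6 (dup): stack=[9,9] mem=[0,0,0,0]
After op 7 (STO M1): stack=[9] mem=[0,9,0,0]
After op 8 (push 2): stack=[9,2] mem=[0,9,0,0]
After op 9 (*): stack=[18] mem=[0,9,0,0]
After op 10 (push 18): stack=[18,18] mem=[0,9,0,0]
After op 11 (dup): stack=[18,18,18] mem=[0,9,0,0]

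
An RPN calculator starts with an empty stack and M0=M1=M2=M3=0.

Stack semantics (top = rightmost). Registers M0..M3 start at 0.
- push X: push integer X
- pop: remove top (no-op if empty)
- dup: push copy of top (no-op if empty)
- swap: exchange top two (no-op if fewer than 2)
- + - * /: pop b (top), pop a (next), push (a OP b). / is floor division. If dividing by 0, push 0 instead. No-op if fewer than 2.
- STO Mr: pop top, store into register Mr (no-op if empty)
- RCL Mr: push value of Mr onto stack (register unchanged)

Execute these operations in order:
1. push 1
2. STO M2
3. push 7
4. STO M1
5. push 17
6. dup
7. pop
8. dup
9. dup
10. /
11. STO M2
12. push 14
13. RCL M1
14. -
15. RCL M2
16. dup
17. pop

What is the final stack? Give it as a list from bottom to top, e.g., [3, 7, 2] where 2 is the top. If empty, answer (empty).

Answer: [17, 7, 1]

Derivation:
After op 1 (push 1): stack=[1] mem=[0,0,0,0]
After op 2 (STO M2): stack=[empty] mem=[0,0,1,0]
After op 3 (push 7): stack=[7] mem=[0,0,1,0]
After op 4 (STO M1): stack=[empty] mem=[0,7,1,0]
After op 5 (push 17): stack=[17] mem=[0,7,1,0]
After op 6 (dup): stack=[17,17] mem=[0,7,1,0]
After op 7 (pop): stack=[17] mem=[0,7,1,0]
After op 8 (dup): stack=[17,17] mem=[0,7,1,0]
After op 9 (dup): stack=[17,17,17] mem=[0,7,1,0]
After op 10 (/): stack=[17,1] mem=[0,7,1,0]
After op 11 (STO M2): stack=[17] mem=[0,7,1,0]
After op 12 (push 14): stack=[17,14] mem=[0,7,1,0]
After op 13 (RCL M1): stack=[17,14,7] mem=[0,7,1,0]
After op 14 (-): stack=[17,7] mem=[0,7,1,0]
After op 15 (RCL M2): stack=[17,7,1] mem=[0,7,1,0]
After op 16 (dup): stack=[17,7,1,1] mem=[0,7,1,0]
After op 17 (pop): stack=[17,7,1] mem=[0,7,1,0]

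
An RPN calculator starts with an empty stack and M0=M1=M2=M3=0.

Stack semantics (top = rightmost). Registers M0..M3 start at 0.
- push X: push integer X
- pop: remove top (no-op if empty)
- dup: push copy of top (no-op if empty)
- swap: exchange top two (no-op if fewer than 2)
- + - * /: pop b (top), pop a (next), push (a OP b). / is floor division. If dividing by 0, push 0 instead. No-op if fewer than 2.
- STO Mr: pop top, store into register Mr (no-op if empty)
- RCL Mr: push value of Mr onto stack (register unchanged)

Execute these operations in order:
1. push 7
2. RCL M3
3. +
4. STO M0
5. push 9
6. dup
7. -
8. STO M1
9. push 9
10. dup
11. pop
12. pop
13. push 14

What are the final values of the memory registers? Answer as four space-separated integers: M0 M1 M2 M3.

After op 1 (push 7): stack=[7] mem=[0,0,0,0]
After op 2 (RCL M3): stack=[7,0] mem=[0,0,0,0]
After op 3 (+): stack=[7] mem=[0,0,0,0]
After op 4 (STO M0): stack=[empty] mem=[7,0,0,0]
After op 5 (push 9): stack=[9] mem=[7,0,0,0]
After op 6 (dup): stack=[9,9] mem=[7,0,0,0]
After op 7 (-): stack=[0] mem=[7,0,0,0]
After op 8 (STO M1): stack=[empty] mem=[7,0,0,0]
After op 9 (push 9): stack=[9] mem=[7,0,0,0]
After op 10 (dup): stack=[9,9] mem=[7,0,0,0]
After op 11 (pop): stack=[9] mem=[7,0,0,0]
After op 12 (pop): stack=[empty] mem=[7,0,0,0]
After op 13 (push 14): stack=[14] mem=[7,0,0,0]

Answer: 7 0 0 0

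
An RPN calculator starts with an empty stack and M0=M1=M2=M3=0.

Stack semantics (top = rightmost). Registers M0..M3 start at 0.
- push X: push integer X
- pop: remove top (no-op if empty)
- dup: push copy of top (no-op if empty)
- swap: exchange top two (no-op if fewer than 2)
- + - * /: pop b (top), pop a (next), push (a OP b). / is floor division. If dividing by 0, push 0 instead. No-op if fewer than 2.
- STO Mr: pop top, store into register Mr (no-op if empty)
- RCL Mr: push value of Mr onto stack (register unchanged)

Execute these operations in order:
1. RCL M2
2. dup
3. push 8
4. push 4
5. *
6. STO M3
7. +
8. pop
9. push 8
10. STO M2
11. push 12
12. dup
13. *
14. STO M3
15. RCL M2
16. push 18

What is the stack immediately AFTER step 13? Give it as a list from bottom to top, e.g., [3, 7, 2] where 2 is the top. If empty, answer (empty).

After op 1 (RCL M2): stack=[0] mem=[0,0,0,0]
After op 2 (dup): stack=[0,0] mem=[0,0,0,0]
After op 3 (push 8): stack=[0,0,8] mem=[0,0,0,0]
After op 4 (push 4): stack=[0,0,8,4] mem=[0,0,0,0]
After op 5 (*): stack=[0,0,32] mem=[0,0,0,0]
After op 6 (STO M3): stack=[0,0] mem=[0,0,0,32]
After op 7 (+): stack=[0] mem=[0,0,0,32]
After op 8 (pop): stack=[empty] mem=[0,0,0,32]
After op 9 (push 8): stack=[8] mem=[0,0,0,32]
After op 10 (STO M2): stack=[empty] mem=[0,0,8,32]
After op 11 (push 12): stack=[12] mem=[0,0,8,32]
After op 12 (dup): stack=[12,12] mem=[0,0,8,32]
After op 13 (*): stack=[144] mem=[0,0,8,32]

[144]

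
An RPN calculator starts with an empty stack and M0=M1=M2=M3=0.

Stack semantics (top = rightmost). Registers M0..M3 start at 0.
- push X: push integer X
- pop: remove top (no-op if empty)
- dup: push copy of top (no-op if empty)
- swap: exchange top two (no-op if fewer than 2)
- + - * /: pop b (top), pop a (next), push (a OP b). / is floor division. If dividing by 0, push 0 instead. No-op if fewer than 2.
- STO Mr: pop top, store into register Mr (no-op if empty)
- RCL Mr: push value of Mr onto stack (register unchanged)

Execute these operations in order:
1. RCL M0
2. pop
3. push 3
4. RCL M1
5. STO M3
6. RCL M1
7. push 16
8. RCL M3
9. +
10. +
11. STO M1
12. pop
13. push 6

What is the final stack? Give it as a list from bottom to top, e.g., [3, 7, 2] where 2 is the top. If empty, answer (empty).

Answer: [6]

Derivation:
After op 1 (RCL M0): stack=[0] mem=[0,0,0,0]
After op 2 (pop): stack=[empty] mem=[0,0,0,0]
After op 3 (push 3): stack=[3] mem=[0,0,0,0]
After op 4 (RCL M1): stack=[3,0] mem=[0,0,0,0]
After op 5 (STO M3): stack=[3] mem=[0,0,0,0]
After op 6 (RCL M1): stack=[3,0] mem=[0,0,0,0]
After op 7 (push 16): stack=[3,0,16] mem=[0,0,0,0]
After op 8 (RCL M3): stack=[3,0,16,0] mem=[0,0,0,0]
After op 9 (+): stack=[3,0,16] mem=[0,0,0,0]
After op 10 (+): stack=[3,16] mem=[0,0,0,0]
After op 11 (STO M1): stack=[3] mem=[0,16,0,0]
After op 12 (pop): stack=[empty] mem=[0,16,0,0]
After op 13 (push 6): stack=[6] mem=[0,16,0,0]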